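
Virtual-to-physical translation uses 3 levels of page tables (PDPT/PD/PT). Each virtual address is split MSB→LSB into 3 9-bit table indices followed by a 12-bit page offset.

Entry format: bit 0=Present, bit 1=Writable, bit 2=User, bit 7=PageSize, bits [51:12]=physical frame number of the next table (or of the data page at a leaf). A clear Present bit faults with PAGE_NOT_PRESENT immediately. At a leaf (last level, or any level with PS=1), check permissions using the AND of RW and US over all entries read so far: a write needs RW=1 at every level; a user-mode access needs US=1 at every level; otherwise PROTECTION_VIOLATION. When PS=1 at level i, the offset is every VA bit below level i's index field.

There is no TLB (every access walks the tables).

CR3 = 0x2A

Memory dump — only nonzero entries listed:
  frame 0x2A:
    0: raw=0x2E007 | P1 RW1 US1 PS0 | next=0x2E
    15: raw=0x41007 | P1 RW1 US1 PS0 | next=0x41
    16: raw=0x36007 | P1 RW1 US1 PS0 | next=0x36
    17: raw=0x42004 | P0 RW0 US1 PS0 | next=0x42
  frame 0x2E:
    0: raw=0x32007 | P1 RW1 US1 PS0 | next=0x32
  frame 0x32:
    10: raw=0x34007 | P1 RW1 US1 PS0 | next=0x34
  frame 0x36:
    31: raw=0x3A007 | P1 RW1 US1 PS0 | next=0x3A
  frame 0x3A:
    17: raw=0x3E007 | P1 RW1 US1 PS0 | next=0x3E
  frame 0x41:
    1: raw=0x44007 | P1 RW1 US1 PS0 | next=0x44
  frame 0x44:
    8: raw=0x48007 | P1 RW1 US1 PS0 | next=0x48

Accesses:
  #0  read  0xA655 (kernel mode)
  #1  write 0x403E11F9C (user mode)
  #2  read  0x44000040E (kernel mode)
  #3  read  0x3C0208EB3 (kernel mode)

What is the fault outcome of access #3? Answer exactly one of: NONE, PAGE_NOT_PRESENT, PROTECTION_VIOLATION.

Per-access translation:
#0 VA=0xA655 (r,kernel):
  lvl0: tbl 0x2A, slot 0 ⇒ 0x2E007 (P1/RW1/US1/PS0)
  lvl1: tbl 0x2E, slot 0 ⇒ 0x32007 (P1/RW1/US1/PS0)
  lvl2: tbl 0x32, slot 10 ⇒ 0x34007 (P1/RW1/US1/PS0)
  ⇒ phys 0x34655  [3 reads]
#1 VA=0x403E11F9C (w,user):
  lvl0: tbl 0x2A, slot 16 ⇒ 0x36007 (P1/RW1/US1/PS0)
  lvl1: tbl 0x36, slot 31 ⇒ 0x3A007 (P1/RW1/US1/PS0)
  lvl2: tbl 0x3A, slot 17 ⇒ 0x3E007 (P1/RW1/US1/PS0)
  ⇒ phys 0x3EF9C  [3 reads]
#2 VA=0x44000040E (r,kernel):
  lvl0: tbl 0x2A, slot 17 ⇒ 0x42004 (P0/RW0/US1/PS0)
  → PAGE_NOT_PRESENT  (1 entries read)
#3 VA=0x3C0208EB3 (r,kernel):
  lvl0: tbl 0x2A, slot 15 ⇒ 0x41007 (P1/RW1/US1/PS0)
  lvl1: tbl 0x41, slot 1 ⇒ 0x44007 (P1/RW1/US1/PS0)
  lvl2: tbl 0x44, slot 8 ⇒ 0x48007 (P1/RW1/US1/PS0)
  ⇒ phys 0x48EB3  [3 reads]

Access #3 fault: NONE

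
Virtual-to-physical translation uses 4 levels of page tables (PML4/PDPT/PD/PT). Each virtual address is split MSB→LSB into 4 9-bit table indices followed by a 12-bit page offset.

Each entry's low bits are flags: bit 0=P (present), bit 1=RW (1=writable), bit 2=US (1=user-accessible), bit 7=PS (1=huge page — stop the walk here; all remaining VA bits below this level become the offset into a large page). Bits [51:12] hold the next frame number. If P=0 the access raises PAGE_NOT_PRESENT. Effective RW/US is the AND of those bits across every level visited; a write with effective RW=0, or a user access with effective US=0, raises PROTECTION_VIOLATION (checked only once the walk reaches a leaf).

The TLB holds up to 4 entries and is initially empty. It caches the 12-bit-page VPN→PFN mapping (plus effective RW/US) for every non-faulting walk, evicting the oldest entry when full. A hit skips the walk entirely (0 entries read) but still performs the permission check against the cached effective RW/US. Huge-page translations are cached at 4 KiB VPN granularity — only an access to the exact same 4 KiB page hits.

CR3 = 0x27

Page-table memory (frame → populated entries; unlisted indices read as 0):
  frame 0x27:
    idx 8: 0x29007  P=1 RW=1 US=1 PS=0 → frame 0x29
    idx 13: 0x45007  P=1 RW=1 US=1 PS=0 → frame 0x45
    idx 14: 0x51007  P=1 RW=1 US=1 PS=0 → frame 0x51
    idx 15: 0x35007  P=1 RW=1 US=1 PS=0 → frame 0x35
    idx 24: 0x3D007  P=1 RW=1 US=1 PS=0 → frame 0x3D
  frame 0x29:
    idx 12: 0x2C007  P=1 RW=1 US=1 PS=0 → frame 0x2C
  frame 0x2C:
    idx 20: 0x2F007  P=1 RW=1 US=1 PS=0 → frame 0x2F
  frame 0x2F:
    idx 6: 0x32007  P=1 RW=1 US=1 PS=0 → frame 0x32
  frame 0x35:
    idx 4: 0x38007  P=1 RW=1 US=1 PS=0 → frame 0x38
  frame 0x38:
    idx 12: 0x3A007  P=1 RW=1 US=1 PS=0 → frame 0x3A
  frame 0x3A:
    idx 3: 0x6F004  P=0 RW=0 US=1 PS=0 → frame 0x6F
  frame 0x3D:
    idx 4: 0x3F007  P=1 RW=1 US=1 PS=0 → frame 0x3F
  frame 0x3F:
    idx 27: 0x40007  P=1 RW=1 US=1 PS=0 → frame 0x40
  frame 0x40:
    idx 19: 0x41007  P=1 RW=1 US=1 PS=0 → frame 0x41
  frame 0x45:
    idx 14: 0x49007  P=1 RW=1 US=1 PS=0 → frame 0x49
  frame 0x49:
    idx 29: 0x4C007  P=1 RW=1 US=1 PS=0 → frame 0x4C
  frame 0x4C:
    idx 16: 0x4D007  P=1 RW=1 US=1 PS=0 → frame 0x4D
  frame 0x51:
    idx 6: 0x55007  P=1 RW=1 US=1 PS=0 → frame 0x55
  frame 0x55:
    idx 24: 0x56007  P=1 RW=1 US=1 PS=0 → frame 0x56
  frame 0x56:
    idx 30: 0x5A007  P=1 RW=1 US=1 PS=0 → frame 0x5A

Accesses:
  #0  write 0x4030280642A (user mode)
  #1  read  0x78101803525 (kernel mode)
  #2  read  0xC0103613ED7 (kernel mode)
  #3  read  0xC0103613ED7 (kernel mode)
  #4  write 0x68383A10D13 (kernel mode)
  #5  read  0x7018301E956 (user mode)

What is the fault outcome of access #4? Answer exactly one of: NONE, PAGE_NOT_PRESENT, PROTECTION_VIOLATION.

Walk each access:
#0 VA=0x4030280642A (w,user):
  L0 @0x27[8] → 0x29007  P=1,RW=1,US=1,PS=0
  L1 @0x29[12] → 0x2C007  P=1,RW=1,US=1,PS=0
  L2 @0x2C[20] → 0x2F007  P=1,RW=1,US=1,PS=0
  L3 @0x2F[6] → 0x32007  P=1,RW=1,US=1,PS=0
  ⇒ phys 0x3242A  [4 reads]
#1 VA=0x78101803525 (r,kernel):
  L0 @0x27[15] → 0x35007  P=1,RW=1,US=1,PS=0
  L1 @0x35[4] → 0x38007  P=1,RW=1,US=1,PS=0
  L2 @0x38[12] → 0x3A007  P=1,RW=1,US=1,PS=0
  L3 @0x3A[3] → 0x6F004  P=0,RW=0,US=1,PS=0
  → PAGE_NOT_PRESENT  (4 entries read)
#2 VA=0xC0103613ED7 (r,kernel):
  L0 @0x27[24] → 0x3D007  P=1,RW=1,US=1,PS=0
  L1 @0x3D[4] → 0x3F007  P=1,RW=1,US=1,PS=0
  L2 @0x3F[27] → 0x40007  P=1,RW=1,US=1,PS=0
  L3 @0x40[19] → 0x41007  P=1,RW=1,US=1,PS=0
  ⇒ phys 0x41ED7  [4 reads]
#3 VA=0xC0103613ED7 (r,kernel):
  TLB hit vpn=0xC0103613 → PA=0x41ED7
#4 VA=0x68383A10D13 (w,kernel):
  L0 @0x27[13] → 0x45007  P=1,RW=1,US=1,PS=0
  L1 @0x45[14] → 0x49007  P=1,RW=1,US=1,PS=0
  L2 @0x49[29] → 0x4C007  P=1,RW=1,US=1,PS=0
  L3 @0x4C[16] → 0x4D007  P=1,RW=1,US=1,PS=0
  ⇒ phys 0x4DD13  [4 reads]
#5 VA=0x7018301E956 (r,user):
  L0 @0x27[14] → 0x51007  P=1,RW=1,US=1,PS=0
  L1 @0x51[6] → 0x55007  P=1,RW=1,US=1,PS=0
  L2 @0x55[24] → 0x56007  P=1,RW=1,US=1,PS=0
  L3 @0x56[30] → 0x5A007  P=1,RW=1,US=1,PS=0
  ⇒ phys 0x5A956  [4 reads]

Access #4 fault: NONE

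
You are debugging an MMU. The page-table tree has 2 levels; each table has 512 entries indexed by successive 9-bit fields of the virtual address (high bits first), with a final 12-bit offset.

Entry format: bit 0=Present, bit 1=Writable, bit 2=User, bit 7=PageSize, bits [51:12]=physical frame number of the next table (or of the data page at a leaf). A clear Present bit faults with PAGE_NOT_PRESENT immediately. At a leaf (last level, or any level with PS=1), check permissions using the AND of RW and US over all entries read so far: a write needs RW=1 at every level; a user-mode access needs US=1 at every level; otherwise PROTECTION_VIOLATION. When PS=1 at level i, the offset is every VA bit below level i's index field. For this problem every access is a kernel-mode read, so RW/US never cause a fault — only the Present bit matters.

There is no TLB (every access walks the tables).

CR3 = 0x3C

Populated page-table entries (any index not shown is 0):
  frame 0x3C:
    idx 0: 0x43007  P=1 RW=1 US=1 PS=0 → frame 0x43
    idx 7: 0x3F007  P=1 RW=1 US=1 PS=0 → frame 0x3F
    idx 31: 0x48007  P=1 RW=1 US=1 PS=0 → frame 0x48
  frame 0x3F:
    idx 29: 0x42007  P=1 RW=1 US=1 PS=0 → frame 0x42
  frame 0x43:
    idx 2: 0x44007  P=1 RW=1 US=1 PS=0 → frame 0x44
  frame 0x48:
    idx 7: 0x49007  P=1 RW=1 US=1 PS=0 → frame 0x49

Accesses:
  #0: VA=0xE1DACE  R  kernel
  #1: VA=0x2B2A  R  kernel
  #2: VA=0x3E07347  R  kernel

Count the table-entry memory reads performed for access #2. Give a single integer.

Per-access translation:
#0 VA=0xE1DACE (r,kernel):
  [0] read 0x3C idx=7: raw=0x3F007 flags P=1 W=1 U=1 S=0
  [1] read 0x3F idx=29: raw=0x42007 flags P=1 W=1 U=1 S=0
  ⇒ phys 0x42ACE  [2 reads]
#1 VA=0x2B2A (r,kernel):
  [0] read 0x3C idx=0: raw=0x43007 flags P=1 W=1 U=1 S=0
  [1] read 0x43 idx=2: raw=0x44007 flags P=1 W=1 U=1 S=0
  ⇒ phys 0x44B2A  [2 reads]
#2 VA=0x3E07347 (r,kernel):
  [0] read 0x3C idx=31: raw=0x48007 flags P=1 W=1 U=1 S=0
  [1] read 0x48 idx=7: raw=0x49007 flags P=1 W=1 U=1 S=0
  ⇒ phys 0x49347  [2 reads]

Entries read for #2: 2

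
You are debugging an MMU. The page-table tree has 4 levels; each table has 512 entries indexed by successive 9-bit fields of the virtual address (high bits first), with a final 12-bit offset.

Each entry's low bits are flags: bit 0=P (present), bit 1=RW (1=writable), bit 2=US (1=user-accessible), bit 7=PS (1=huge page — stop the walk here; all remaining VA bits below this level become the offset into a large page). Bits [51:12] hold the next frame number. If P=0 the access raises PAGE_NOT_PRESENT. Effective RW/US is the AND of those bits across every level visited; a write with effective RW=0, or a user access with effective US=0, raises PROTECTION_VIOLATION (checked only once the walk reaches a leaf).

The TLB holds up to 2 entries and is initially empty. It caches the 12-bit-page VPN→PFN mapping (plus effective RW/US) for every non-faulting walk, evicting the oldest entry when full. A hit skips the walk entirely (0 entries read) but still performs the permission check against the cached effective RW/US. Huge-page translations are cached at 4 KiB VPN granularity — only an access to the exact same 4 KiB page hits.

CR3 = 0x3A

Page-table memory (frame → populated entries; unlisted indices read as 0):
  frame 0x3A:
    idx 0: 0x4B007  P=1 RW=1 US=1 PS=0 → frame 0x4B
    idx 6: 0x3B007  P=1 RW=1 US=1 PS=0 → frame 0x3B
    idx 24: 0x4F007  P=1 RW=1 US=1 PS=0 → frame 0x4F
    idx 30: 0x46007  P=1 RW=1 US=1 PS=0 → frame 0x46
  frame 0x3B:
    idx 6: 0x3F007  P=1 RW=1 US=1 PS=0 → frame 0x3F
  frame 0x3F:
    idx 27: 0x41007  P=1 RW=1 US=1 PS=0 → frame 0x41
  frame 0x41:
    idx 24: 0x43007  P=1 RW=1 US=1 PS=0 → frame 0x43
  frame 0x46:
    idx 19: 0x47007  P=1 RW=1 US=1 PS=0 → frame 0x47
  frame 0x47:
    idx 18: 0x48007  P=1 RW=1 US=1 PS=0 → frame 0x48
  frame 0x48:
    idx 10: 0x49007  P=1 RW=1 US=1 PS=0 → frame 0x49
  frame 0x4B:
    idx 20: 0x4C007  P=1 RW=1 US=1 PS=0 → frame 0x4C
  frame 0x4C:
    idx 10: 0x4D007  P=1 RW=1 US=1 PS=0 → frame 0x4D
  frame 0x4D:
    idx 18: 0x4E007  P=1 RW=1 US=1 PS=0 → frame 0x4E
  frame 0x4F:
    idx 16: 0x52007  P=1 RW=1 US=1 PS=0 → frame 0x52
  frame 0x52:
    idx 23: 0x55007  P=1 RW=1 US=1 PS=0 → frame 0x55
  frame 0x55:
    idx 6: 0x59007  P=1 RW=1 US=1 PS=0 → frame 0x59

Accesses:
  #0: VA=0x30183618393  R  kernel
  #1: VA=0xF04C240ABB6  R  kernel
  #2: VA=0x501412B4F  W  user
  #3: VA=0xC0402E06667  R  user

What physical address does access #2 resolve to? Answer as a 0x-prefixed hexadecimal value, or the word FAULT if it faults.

Per-access translation:
#0 VA=0x30183618393 (r,kernel):
  [0] read 0x3A idx=6: raw=0x3B007 flags P=1 W=1 U=1 S=0
  [1] read 0x3B idx=6: raw=0x3F007 flags P=1 W=1 U=1 S=0
  [2] read 0x3F idx=27: raw=0x41007 flags P=1 W=1 U=1 S=0
  [3] read 0x41 idx=24: raw=0x43007 flags P=1 W=1 U=1 S=0
  → PA=0x43393  (4 entries read)
#1 VA=0xF04C240ABB6 (r,kernel):
  [0] read 0x3A idx=30: raw=0x46007 flags P=1 W=1 U=1 S=0
  [1] read 0x46 idx=19: raw=0x47007 flags P=1 W=1 U=1 S=0
  [2] read 0x47 idx=18: raw=0x48007 flags P=1 W=1 U=1 S=0
  [3] read 0x48 idx=10: raw=0x49007 flags P=1 W=1 U=1 S=0
  → PA=0x49BB6  (4 entries read)
#2 VA=0x501412B4F (w,user):
  [0] read 0x3A idx=0: raw=0x4B007 flags P=1 W=1 U=1 S=0
  [1] read 0x4B idx=20: raw=0x4C007 flags P=1 W=1 U=1 S=0
  [2] read 0x4C idx=10: raw=0x4D007 flags P=1 W=1 U=1 S=0
  [3] read 0x4D idx=18: raw=0x4E007 flags P=1 W=1 U=1 S=0
  → PA=0x4EB4F  (4 entries read)
#3 VA=0xC0402E06667 (r,user):
  [0] read 0x3A idx=24: raw=0x4F007 flags P=1 W=1 U=1 S=0
  [1] read 0x4F idx=16: raw=0x52007 flags P=1 W=1 U=1 S=0
  [2] read 0x52 idx=23: raw=0x55007 flags P=1 W=1 U=1 S=0
  [3] read 0x55 idx=6: raw=0x59007 flags P=1 W=1 U=1 S=0
  → PA=0x59667  (4 entries read)

Access #2 PA: 0x4EB4F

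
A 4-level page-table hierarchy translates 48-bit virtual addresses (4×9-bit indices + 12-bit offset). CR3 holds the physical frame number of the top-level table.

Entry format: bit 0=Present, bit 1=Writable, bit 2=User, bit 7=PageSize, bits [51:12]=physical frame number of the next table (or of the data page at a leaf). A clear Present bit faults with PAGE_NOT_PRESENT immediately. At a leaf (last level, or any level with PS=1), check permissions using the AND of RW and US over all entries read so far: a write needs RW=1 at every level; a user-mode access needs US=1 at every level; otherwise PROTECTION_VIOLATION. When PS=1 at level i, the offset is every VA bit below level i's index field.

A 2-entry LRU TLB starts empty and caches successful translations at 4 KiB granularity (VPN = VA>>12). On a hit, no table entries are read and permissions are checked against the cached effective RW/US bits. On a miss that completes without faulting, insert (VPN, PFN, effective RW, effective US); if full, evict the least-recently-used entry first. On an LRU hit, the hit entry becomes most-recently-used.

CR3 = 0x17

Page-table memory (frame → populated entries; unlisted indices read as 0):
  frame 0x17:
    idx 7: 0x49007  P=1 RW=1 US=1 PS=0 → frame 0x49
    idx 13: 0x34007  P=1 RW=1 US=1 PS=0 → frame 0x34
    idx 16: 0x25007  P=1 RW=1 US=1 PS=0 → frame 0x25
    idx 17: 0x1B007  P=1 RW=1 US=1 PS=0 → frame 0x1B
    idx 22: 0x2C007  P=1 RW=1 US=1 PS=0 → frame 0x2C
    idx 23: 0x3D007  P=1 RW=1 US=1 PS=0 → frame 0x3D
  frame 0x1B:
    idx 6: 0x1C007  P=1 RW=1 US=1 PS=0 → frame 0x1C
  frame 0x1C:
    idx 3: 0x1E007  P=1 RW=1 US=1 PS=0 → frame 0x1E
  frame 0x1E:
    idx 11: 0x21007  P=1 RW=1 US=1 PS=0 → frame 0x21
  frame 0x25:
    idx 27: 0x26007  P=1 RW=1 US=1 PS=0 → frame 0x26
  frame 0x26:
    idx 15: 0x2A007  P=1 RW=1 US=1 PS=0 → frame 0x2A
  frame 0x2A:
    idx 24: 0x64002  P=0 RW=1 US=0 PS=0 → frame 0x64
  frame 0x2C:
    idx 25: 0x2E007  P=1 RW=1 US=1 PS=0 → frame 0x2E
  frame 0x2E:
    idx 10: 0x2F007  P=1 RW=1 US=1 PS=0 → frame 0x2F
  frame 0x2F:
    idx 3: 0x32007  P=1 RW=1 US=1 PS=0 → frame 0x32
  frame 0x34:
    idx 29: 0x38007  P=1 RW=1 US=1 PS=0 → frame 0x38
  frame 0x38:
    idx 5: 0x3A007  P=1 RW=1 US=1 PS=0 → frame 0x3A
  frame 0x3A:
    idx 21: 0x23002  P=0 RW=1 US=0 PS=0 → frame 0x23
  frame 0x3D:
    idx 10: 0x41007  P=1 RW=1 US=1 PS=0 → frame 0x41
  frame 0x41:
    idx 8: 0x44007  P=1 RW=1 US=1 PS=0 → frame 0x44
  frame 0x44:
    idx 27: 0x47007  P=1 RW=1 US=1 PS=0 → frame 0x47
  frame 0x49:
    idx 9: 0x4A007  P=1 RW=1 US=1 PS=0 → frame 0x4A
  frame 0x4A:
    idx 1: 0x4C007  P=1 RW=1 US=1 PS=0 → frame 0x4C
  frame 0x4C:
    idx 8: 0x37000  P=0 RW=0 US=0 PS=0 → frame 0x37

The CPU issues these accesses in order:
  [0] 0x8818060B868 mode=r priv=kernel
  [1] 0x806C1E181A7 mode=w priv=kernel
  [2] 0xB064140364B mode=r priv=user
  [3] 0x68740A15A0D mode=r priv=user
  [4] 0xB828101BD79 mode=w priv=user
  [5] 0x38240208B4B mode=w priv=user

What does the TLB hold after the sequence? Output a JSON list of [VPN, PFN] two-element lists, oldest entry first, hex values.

Walk each access:
#0 VA=0x8818060B868 (r,kernel):
  L0 @0x17[17] → 0x1B007  P=1,RW=1,US=1,PS=0
  L1 @0x1B[6] → 0x1C007  P=1,RW=1,US=1,PS=0
  L2 @0x1C[3] → 0x1E007  P=1,RW=1,US=1,PS=0
  L3 @0x1E[11] → 0x21007  P=1,RW=1,US=1,PS=0
  → PA=0x21868  (4 entries read)
#1 VA=0x806C1E181A7 (w,kernel):
  L0 @0x17[16] → 0x25007  P=1,RW=1,US=1,PS=0
  L1 @0x25[27] → 0x26007  P=1,RW=1,US=1,PS=0
  L2 @0x26[15] → 0x2A007  P=1,RW=1,US=1,PS=0
  L3 @0x2A[24] → 0x64002  P=0,RW=1,US=0,PS=0
  ⇒ fault: PAGE_NOT_PRESENT  — 4 lookups
#2 VA=0xB064140364B (r,user):
  L0 @0x17[22] → 0x2C007  P=1,RW=1,US=1,PS=0
  L1 @0x2C[25] → 0x2E007  P=1,RW=1,US=1,PS=0
  L2 @0x2E[10] → 0x2F007  P=1,RW=1,US=1,PS=0
  L3 @0x2F[3] → 0x32007  P=1,RW=1,US=1,PS=0
  → PA=0x3264B  (4 entries read)
#3 VA=0x68740A15A0D (r,user):
  L0 @0x17[13] → 0x34007  P=1,RW=1,US=1,PS=0
  L1 @0x34[29] → 0x38007  P=1,RW=1,US=1,PS=0
  L2 @0x38[5] → 0x3A007  P=1,RW=1,US=1,PS=0
  L3 @0x3A[21] → 0x23002  P=0,RW=1,US=0,PS=0
  ⇒ fault: PAGE_NOT_PRESENT  — 4 lookups
#4 VA=0xB828101BD79 (w,user):
  L0 @0x17[23] → 0x3D007  P=1,RW=1,US=1,PS=0
  L1 @0x3D[10] → 0x41007  P=1,RW=1,US=1,PS=0
  L2 @0x41[8] → 0x44007  P=1,RW=1,US=1,PS=0
  L3 @0x44[27] → 0x47007  P=1,RW=1,US=1,PS=0
  → PA=0x47D79  (4 entries read)
#5 VA=0x38240208B4B (w,user):
  L0 @0x17[7] → 0x49007  P=1,RW=1,US=1,PS=0
  L1 @0x49[9] → 0x4A007  P=1,RW=1,US=1,PS=0
  L2 @0x4A[1] → 0x4C007  P=1,RW=1,US=1,PS=0
  L3 @0x4C[8] → 0x37000  P=0,RW=0,US=0,PS=0
  ⇒ fault: PAGE_NOT_PRESENT  — 4 lookups

TLB: [["0xB0641403", "0x32"], ["0xB828101B", "0x47"]]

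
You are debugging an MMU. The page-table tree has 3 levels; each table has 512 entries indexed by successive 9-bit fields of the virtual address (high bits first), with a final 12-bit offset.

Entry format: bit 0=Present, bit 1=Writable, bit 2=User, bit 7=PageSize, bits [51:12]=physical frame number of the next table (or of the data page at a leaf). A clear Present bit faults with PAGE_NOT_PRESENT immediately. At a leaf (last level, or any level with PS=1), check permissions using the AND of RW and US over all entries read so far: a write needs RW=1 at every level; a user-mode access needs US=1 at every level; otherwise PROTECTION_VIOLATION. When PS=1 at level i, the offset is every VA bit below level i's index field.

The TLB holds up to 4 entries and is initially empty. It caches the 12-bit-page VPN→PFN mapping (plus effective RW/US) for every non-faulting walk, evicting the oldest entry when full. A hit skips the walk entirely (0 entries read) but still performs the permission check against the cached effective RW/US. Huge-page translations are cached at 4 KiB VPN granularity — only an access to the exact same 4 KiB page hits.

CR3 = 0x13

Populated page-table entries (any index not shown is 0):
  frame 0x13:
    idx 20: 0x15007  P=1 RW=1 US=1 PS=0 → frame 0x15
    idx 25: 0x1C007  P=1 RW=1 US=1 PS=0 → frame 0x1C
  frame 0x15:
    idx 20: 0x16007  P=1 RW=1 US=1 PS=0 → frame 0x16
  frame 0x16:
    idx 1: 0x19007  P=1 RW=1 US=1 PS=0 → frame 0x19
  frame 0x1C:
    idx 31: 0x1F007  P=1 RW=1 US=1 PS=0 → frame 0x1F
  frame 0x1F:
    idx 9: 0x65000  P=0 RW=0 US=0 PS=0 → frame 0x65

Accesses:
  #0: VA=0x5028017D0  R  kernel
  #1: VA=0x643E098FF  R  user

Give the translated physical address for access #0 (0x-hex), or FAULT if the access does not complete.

Per-access translation:
#0 VA=0x5028017D0 (r,kernel):
  lvl0: tbl 0x13, slot 20 ⇒ 0x15007 (P1/RW1/US1/PS0)
  lvl1: tbl 0x15, slot 20 ⇒ 0x16007 (P1/RW1/US1/PS0)
  lvl2: tbl 0x16, slot 1 ⇒ 0x19007 (P1/RW1/US1/PS0)
  ⇒ phys 0x197D0  [3 reads]
#1 VA=0x643E098FF (r,user):
  lvl0: tbl 0x13, slot 25 ⇒ 0x1C007 (P1/RW1/US1/PS0)
  lvl1: tbl 0x1C, slot 31 ⇒ 0x1F007 (P1/RW1/US1/PS0)
  lvl2: tbl 0x1F, slot 9 ⇒ 0x65000 (P0/RW0/US0/PS0)
  ✗ PAGE_NOT_PRESENT  [3 reads]

Access #0 PA: 0x197D0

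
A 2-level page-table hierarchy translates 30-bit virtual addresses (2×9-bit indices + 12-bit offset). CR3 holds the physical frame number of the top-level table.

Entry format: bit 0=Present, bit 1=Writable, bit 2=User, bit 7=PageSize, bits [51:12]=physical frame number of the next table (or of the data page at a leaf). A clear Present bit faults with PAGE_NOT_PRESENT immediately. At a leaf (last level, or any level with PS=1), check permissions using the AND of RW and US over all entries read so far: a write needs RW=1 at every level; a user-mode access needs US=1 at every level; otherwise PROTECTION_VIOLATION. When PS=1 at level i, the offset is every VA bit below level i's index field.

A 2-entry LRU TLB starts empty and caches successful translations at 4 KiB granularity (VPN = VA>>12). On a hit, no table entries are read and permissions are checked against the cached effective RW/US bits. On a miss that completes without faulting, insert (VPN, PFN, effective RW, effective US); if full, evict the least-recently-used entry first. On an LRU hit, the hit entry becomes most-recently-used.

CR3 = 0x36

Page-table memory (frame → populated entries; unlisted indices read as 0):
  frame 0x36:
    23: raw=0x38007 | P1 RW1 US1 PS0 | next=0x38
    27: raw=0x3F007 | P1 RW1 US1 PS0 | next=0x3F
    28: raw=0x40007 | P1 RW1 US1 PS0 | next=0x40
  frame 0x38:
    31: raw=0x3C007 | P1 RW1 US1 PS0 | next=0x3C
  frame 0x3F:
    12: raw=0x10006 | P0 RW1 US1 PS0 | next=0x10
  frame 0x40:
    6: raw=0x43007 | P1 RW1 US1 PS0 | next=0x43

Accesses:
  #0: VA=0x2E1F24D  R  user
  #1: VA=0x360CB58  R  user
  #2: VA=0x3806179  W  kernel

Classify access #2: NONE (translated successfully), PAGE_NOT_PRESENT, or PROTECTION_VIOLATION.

Walk each access:
#0 VA=0x2E1F24D (r,user):
  L0 @0x36[23] → 0x38007  P=1,RW=1,US=1,PS=0
  L1 @0x38[31] → 0x3C007  P=1,RW=1,US=1,PS=0
  ✓ 0x3C24D  — 2 lookups
#1 VA=0x360CB58 (r,user):
  L0 @0x36[27] → 0x3F007  P=1,RW=1,US=1,PS=0
  L1 @0x3F[12] → 0x10006  P=0,RW=1,US=1,PS=0
  ⇒ fault: PAGE_NOT_PRESENT  — 2 lookups
#2 VA=0x3806179 (w,kernel):
  L0 @0x36[28] → 0x40007  P=1,RW=1,US=1,PS=0
  L1 @0x40[6] → 0x43007  P=1,RW=1,US=1,PS=0
  ✓ 0x43179  — 2 lookups

Access #2 fault: NONE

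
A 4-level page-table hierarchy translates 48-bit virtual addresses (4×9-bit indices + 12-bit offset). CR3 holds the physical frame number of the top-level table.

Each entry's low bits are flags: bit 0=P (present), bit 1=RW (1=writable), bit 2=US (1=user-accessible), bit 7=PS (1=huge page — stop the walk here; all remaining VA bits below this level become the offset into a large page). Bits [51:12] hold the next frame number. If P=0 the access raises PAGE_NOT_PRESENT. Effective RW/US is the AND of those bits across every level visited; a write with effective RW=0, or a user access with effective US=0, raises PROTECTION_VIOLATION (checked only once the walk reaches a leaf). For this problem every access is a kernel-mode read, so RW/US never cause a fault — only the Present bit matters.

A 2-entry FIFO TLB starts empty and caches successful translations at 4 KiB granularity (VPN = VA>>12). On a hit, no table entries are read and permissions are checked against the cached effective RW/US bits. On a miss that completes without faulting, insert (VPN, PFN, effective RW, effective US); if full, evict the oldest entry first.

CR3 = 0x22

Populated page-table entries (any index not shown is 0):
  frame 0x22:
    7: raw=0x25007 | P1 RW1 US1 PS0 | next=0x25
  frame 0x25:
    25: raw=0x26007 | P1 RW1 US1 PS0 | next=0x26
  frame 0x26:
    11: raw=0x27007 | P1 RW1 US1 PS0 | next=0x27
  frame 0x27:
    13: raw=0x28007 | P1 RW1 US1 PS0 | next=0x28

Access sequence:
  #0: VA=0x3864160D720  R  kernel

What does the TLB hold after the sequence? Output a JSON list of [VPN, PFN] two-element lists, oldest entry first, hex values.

Per-access translation:
#0 VA=0x3864160D720 (r,kernel):
  lvl0: tbl 0x22, slot 7 ⇒ 0x25007 (P1/RW1/US1/PS0)
  lvl1: tbl 0x25, slot 25 ⇒ 0x26007 (P1/RW1/US1/PS0)
  lvl2: tbl 0x26, slot 11 ⇒ 0x27007 (P1/RW1/US1/PS0)
  lvl3: tbl 0x27, slot 13 ⇒ 0x28007 (P1/RW1/US1/PS0)
  → PA=0x28720  (4 entries read)

TLB: [["0x3864160D", "0x28"]]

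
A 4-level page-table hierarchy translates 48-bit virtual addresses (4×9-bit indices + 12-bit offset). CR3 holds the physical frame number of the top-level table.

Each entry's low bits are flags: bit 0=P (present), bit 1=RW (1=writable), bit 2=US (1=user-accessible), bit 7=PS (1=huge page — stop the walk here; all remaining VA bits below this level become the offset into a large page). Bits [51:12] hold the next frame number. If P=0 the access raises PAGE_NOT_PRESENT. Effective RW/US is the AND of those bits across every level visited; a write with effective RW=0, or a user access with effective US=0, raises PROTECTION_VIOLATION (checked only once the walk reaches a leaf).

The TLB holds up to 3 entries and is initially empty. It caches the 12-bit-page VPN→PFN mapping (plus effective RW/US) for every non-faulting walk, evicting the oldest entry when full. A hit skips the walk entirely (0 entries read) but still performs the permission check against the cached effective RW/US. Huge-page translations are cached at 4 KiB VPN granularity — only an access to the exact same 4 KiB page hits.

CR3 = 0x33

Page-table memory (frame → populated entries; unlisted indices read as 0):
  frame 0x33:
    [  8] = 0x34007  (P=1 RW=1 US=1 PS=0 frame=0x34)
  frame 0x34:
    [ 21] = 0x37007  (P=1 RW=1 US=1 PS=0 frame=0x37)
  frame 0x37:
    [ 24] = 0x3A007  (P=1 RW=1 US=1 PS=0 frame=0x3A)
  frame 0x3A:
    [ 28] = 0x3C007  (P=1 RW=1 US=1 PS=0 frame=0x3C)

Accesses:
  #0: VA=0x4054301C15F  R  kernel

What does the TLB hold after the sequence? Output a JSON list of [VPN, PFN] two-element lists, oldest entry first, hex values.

Trace:
#0 VA=0x4054301C15F (r,kernel):
  [0] read 0x33 idx=8: raw=0x34007 flags P=1 W=1 U=1 S=0
  [1] read 0x34 idx=21: raw=0x37007 flags P=1 W=1 U=1 S=0
  [2] read 0x37 idx=24: raw=0x3A007 flags P=1 W=1 U=1 S=0
  [3] read 0x3A idx=28: raw=0x3C007 flags P=1 W=1 U=1 S=0
  ✓ 0x3C15F  — 4 lookups

TLB: [["0x4054301C", "0x3C"]]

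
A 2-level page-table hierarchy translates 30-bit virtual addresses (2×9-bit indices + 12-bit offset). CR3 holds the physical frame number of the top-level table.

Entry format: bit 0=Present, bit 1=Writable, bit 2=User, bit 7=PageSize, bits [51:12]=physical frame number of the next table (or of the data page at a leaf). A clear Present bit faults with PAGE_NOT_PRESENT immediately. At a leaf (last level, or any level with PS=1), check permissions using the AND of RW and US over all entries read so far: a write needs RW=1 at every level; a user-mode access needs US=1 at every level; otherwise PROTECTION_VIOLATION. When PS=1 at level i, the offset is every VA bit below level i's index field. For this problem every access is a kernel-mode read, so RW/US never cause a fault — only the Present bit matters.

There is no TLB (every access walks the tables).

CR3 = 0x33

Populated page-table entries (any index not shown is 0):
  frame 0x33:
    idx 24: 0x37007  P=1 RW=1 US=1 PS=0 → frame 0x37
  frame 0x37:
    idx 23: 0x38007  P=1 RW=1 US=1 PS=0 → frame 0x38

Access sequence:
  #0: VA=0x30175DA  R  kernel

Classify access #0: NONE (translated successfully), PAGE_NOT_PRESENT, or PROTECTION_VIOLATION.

Per-access translation:
#0 VA=0x30175DA (r,kernel):
  [0] read 0x33 idx=24: raw=0x37007 flags P=1 W=1 U=1 S=0
  [1] read 0x37 idx=23: raw=0x38007 flags P=1 W=1 U=1 S=0
  ✓ 0x385DA  — 2 lookups

Access #0 fault: NONE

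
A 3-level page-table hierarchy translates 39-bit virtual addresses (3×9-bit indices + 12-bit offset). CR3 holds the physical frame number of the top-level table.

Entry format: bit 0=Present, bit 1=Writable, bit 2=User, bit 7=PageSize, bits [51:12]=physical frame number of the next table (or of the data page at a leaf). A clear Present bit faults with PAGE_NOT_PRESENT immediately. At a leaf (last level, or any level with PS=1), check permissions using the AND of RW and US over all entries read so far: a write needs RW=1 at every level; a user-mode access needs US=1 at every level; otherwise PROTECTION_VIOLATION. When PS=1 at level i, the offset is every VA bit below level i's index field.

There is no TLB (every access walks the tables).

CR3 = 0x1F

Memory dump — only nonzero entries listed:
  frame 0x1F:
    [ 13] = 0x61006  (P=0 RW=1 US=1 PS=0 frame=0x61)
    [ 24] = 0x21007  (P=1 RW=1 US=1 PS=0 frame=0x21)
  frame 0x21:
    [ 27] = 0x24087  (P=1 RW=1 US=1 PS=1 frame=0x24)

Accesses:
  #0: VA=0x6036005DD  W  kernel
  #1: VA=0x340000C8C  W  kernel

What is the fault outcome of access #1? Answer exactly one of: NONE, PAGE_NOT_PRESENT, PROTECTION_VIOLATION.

Per-access translation:
#0 VA=0x6036005DD (w,kernel):
  lvl0: tbl 0x1F, slot 24 ⇒ 0x21007 (P1/RW1/US1/PS0)
  lvl1: tbl 0x21, slot 27 ⇒ 0x24087 (P1/RW1/US1/PS1)
  ✓ 0x245DD (huge @L1)  — 2 lookups
#1 VA=0x340000C8C (w,kernel):
  lvl0: tbl 0x1F, slot 13 ⇒ 0x61006 (P0/RW1/US1/PS0)
  ⇒ fault: PAGE_NOT_PRESENT  — 1 lookups

Access #1 fault: PAGE_NOT_PRESENT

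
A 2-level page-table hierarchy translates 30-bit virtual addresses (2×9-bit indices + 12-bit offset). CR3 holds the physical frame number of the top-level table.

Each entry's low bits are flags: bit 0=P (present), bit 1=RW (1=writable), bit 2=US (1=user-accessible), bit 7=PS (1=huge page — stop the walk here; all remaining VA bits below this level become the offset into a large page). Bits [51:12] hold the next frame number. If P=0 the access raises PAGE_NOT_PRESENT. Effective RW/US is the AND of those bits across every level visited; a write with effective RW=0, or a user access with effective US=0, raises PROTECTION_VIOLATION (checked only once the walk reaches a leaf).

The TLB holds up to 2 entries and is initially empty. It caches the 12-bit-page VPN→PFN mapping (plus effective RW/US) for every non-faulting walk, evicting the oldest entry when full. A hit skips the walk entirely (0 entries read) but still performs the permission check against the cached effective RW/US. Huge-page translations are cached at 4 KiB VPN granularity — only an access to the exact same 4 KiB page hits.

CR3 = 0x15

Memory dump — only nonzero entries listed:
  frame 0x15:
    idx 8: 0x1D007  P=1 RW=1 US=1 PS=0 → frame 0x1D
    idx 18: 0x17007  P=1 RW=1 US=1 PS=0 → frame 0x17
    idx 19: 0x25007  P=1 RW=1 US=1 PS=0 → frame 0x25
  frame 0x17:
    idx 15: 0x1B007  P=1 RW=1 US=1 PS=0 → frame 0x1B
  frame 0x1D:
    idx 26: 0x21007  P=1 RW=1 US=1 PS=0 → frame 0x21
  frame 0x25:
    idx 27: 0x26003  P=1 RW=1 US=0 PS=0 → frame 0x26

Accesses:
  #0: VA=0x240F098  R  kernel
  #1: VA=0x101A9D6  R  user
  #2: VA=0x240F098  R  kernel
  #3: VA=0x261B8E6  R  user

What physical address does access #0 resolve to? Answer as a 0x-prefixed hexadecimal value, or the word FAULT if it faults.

Walk each access:
#0 VA=0x240F098 (r,kernel):
  L0: frame=0x15 idx=18 entry=0x17007 [P=1 RW=1 US=1 PS=0]
  L1: frame=0x17 idx=15 entry=0x1B007 [P=1 RW=1 US=1 PS=0]
  ✓ 0x1B098  — 2 lookups
#1 VA=0x101A9D6 (r,user):
  L0: frame=0x15 idx=8 entry=0x1D007 [P=1 RW=1 US=1 PS=0]
  L1: frame=0x1D idx=26 entry=0x21007 [P=1 RW=1 US=1 PS=0]
  ✓ 0x219D6  — 2 lookups
#2 VA=0x240F098 (r,kernel):
  TLB hit vpn=0x240F → PA=0x1B098
#3 VA=0x261B8E6 (r,user):
  L0: frame=0x15 idx=19 entry=0x25007 [P=1 RW=1 US=1 PS=0]
  L1: frame=0x25 idx=27 entry=0x26003 [P=1 RW=1 US=0 PS=0]
  → PROTECTION_VIOLATION  (2 entries read)

Access #0 PA: 0x1B098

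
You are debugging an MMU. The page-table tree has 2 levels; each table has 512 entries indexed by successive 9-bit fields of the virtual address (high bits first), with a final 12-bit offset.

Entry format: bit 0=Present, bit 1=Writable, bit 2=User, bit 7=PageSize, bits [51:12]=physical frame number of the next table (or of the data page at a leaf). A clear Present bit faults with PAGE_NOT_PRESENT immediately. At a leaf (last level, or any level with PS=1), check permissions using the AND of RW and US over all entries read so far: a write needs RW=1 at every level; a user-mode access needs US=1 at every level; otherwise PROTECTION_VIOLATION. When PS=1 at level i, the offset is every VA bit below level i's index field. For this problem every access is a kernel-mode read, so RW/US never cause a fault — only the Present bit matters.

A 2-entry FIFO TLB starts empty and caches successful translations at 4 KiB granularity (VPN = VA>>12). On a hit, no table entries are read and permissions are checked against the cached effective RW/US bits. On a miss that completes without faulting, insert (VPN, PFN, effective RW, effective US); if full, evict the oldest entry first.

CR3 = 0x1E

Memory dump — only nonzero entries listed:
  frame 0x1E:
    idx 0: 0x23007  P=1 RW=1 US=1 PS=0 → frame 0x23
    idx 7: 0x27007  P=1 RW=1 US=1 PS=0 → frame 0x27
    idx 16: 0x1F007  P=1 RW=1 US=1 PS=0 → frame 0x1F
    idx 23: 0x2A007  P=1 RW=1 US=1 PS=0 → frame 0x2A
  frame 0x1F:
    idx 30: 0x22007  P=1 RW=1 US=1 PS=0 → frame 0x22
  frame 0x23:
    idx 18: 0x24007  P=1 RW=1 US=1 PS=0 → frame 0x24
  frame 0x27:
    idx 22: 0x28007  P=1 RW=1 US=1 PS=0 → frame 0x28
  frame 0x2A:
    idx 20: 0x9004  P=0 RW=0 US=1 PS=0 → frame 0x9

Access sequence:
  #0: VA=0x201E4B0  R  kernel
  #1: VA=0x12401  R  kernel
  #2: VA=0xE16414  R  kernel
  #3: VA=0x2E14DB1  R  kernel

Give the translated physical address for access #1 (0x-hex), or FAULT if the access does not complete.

Walk each access:
#0 VA=0x201E4B0 (r,kernel):
  L0 @0x1E[16] → 0x1F007  P=1,RW=1,US=1,PS=0
  L1 @0x1F[30] → 0x22007  P=1,RW=1,US=1,PS=0
  → PA=0x224B0  (2 entries read)
#1 VA=0x12401 (r,kernel):
  L0 @0x1E[0] → 0x23007  P=1,RW=1,US=1,PS=0
  L1 @0x23[18] → 0x24007  P=1,RW=1,US=1,PS=0
  → PA=0x24401  (2 entries read)
#2 VA=0xE16414 (r,kernel):
  L0 @0x1E[7] → 0x27007  P=1,RW=1,US=1,PS=0
  L1 @0x27[22] → 0x28007  P=1,RW=1,US=1,PS=0
  → PA=0x28414  (2 entries read)
#3 VA=0x2E14DB1 (r,kernel):
  L0 @0x1E[23] → 0x2A007  P=1,RW=1,US=1,PS=0
  L1 @0x2A[20] → 0x9004  P=0,RW=0,US=1,PS=0
  ⇒ fault: PAGE_NOT_PRESENT  — 2 lookups

Access #1 PA: 0x24401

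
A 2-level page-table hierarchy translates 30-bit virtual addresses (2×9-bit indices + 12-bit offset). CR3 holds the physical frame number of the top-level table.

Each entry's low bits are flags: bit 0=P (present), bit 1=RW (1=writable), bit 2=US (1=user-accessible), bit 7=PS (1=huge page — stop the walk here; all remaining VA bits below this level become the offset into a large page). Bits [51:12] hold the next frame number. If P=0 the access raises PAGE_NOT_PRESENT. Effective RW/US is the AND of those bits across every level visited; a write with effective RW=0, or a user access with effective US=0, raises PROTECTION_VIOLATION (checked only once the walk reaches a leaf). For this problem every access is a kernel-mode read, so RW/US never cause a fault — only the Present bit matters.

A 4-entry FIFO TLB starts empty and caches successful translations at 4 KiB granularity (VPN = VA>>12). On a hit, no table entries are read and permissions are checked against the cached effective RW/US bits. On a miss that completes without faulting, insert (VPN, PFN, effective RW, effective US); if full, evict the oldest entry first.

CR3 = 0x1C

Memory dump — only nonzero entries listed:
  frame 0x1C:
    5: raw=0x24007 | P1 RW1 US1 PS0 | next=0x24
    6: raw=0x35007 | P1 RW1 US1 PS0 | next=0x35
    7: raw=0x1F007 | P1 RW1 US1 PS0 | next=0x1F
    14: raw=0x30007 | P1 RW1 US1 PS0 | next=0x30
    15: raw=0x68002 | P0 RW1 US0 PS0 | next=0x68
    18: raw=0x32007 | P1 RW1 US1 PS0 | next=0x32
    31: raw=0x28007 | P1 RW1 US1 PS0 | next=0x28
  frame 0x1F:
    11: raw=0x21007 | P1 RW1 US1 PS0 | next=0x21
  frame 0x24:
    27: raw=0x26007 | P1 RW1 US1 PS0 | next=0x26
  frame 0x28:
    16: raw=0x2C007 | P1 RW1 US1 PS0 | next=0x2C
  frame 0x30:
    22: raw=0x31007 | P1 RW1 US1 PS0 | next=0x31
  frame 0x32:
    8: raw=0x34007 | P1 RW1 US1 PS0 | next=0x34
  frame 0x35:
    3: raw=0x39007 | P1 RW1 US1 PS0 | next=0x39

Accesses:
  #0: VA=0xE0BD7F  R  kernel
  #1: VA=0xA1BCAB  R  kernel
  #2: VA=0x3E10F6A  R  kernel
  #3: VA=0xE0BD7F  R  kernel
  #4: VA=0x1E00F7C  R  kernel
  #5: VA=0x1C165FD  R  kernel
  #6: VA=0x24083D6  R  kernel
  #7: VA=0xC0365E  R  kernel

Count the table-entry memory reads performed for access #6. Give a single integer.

Walk each access:
#0 VA=0xE0BD7F (r,kernel):
  [0] read 0x1C idx=7: raw=0x1F007 flags P=1 W=1 U=1 S=0
  [1] read 0x1F idx=11: raw=0x21007 flags P=1 W=1 U=1 S=0
  → PA=0x21D7F  (2 entries read)
#1 VA=0xA1BCAB (r,kernel):
  [0] read 0x1C idx=5: raw=0x24007 flags P=1 W=1 U=1 S=0
  [1] read 0x24 idx=27: raw=0x26007 flags P=1 W=1 U=1 S=0
  → PA=0x26CAB  (2 entries read)
#2 VA=0x3E10F6A (r,kernel):
  [0] read 0x1C idx=31: raw=0x28007 flags P=1 W=1 U=1 S=0
  [1] read 0x28 idx=16: raw=0x2C007 flags P=1 W=1 U=1 S=0
  → PA=0x2CF6A  (2 entries read)
#3 VA=0xE0BD7F (r,kernel):
  TLB hit vpn=0xE0B → PA=0x21D7F
#4 VA=0x1E00F7C (r,kernel):
  [0] read 0x1C idx=15: raw=0x68002 flags P=0 W=1 U=0 S=0
  → PAGE_NOT_PRESENT  (1 entries read)
#5 VA=0x1C165FD (r,kernel):
  [0] read 0x1C idx=14: raw=0x30007 flags P=1 W=1 U=1 S=0
  [1] read 0x30 idx=22: raw=0x31007 flags P=1 W=1 U=1 S=0
  → PA=0x315FD  (2 entries read)
#6 VA=0x24083D6 (r,kernel):
  [0] read 0x1C idx=18: raw=0x32007 flags P=1 W=1 U=1 S=0
  [1] read 0x32 idx=8: raw=0x34007 flags P=1 W=1 U=1 S=0
  → PA=0x343D6  (2 entries read)
#7 VA=0xC0365E (r,kernel):
  [0] read 0x1C idx=6: raw=0x35007 flags P=1 W=1 U=1 S=0
  [1] read 0x35 idx=3: raw=0x39007 flags P=1 W=1 U=1 S=0
  → PA=0x3965E  (2 entries read)

Entries read for #6: 2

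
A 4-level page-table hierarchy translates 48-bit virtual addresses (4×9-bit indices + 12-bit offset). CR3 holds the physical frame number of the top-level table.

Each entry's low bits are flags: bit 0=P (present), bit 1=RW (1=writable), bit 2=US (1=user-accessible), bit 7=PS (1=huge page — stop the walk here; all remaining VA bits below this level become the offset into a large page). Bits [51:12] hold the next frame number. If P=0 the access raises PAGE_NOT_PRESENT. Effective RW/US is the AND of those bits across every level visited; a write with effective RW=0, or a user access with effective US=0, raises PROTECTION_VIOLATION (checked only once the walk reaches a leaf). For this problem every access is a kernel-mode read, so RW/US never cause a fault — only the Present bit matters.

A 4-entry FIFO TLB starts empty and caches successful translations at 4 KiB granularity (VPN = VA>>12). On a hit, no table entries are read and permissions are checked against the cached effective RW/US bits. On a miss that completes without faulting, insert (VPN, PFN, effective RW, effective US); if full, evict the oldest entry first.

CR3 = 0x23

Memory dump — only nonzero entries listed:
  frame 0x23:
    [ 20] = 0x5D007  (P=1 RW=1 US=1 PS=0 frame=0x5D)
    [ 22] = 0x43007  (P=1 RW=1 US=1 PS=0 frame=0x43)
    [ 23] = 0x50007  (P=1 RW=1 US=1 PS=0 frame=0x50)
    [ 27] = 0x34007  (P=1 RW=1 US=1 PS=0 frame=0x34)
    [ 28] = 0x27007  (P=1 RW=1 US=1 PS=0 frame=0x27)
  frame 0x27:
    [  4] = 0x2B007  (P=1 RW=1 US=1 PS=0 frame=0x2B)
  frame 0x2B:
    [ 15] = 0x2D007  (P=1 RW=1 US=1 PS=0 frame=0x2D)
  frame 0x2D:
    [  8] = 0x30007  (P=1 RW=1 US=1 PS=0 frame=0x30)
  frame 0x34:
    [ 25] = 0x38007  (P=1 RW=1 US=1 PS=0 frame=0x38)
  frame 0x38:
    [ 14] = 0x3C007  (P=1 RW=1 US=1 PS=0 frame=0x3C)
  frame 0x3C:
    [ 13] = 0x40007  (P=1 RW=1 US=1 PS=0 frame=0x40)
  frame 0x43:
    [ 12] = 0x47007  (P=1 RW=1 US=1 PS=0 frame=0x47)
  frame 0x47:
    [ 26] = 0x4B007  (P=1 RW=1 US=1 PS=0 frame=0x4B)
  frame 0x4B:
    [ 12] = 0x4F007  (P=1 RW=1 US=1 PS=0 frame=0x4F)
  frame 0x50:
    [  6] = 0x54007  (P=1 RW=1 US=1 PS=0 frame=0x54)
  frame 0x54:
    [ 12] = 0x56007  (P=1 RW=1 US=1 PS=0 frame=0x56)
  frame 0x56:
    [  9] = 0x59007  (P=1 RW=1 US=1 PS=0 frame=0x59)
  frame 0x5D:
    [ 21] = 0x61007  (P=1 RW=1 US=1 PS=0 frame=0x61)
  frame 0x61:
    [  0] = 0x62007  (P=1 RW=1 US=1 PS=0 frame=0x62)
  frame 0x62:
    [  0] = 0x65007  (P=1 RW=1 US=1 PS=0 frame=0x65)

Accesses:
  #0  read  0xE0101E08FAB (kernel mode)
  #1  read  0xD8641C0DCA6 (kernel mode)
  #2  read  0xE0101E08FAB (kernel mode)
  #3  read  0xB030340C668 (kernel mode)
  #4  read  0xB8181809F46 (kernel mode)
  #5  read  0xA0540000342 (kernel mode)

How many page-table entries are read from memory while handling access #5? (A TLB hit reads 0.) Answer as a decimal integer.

Per-access translation:
#0 VA=0xE0101E08FAB (r,kernel):
  L0: frame=0x23 idx=28 entry=0x27007 [P=1 RW=1 US=1 PS=0]
  L1: frame=0x27 idx=4 entry=0x2B007 [P=1 RW=1 US=1 PS=0]
  L2: frame=0x2B idx=15 entry=0x2D007 [P=1 RW=1 US=1 PS=0]
  L3: frame=0x2D idx=8 entry=0x30007 [P=1 RW=1 US=1 PS=0]
  ✓ 0x30FAB  — 4 lookups
#1 VA=0xD8641C0DCA6 (r,kernel):
  L0: frame=0x23 idx=27 entry=0x34007 [P=1 RW=1 US=1 PS=0]
  L1: frame=0x34 idx=25 entry=0x38007 [P=1 RW=1 US=1 PS=0]
  L2: frame=0x38 idx=14 entry=0x3C007 [P=1 RW=1 US=1 PS=0]
  L3: frame=0x3C idx=13 entry=0x40007 [P=1 RW=1 US=1 PS=0]
  ✓ 0x40CA6  — 4 lookups
#2 VA=0xE0101E08FAB (r,kernel):
  TLB hit vpn=0xE0101E08 → PA=0x30FAB
#3 VA=0xB030340C668 (r,kernel):
  L0: frame=0x23 idx=22 entry=0x43007 [P=1 RW=1 US=1 PS=0]
  L1: frame=0x43 idx=12 entry=0x47007 [P=1 RW=1 US=1 PS=0]
  L2: frame=0x47 idx=26 entry=0x4B007 [P=1 RW=1 US=1 PS=0]
  L3: frame=0x4B idx=12 entry=0x4F007 [P=1 RW=1 US=1 PS=0]
  ✓ 0x4F668  — 4 lookups
#4 VA=0xB8181809F46 (r,kernel):
  L0: frame=0x23 idx=23 entry=0x50007 [P=1 RW=1 US=1 PS=0]
  L1: frame=0x50 idx=6 entry=0x54007 [P=1 RW=1 US=1 PS=0]
  L2: frame=0x54 idx=12 entry=0x56007 [P=1 RW=1 US=1 PS=0]
  L3: frame=0x56 idx=9 entry=0x59007 [P=1 RW=1 US=1 PS=0]
  ✓ 0x59F46  — 4 lookups
#5 VA=0xA0540000342 (r,kernel):
  L0: frame=0x23 idx=20 entry=0x5D007 [P=1 RW=1 US=1 PS=0]
  L1: frame=0x5D idx=21 entry=0x61007 [P=1 RW=1 US=1 PS=0]
  L2: frame=0x61 idx=0 entry=0x62007 [P=1 RW=1 US=1 PS=0]
  L3: frame=0x62 idx=0 entry=0x65007 [P=1 RW=1 US=1 PS=0]
  ✓ 0x65342  — 4 lookups

Entries read for #5: 4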